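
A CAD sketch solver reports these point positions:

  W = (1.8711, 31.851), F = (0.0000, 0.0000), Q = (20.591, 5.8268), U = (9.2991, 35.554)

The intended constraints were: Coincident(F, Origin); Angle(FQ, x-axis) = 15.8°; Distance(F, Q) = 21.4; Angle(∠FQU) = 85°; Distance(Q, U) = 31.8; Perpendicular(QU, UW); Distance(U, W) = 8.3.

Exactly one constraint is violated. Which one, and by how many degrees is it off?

Perpendicular(QU, UW) — off by 5.70°.

F = (0.00, 0.00) ✓; FQ at 15.80° ✓; |FQ| = 21.40 ✓; ∠FQU = 85.00° ✓; |QU| = 31.80 ✓; ∠(QU, UW) = 95.70° ✗; |UW| = 8.300 ✓.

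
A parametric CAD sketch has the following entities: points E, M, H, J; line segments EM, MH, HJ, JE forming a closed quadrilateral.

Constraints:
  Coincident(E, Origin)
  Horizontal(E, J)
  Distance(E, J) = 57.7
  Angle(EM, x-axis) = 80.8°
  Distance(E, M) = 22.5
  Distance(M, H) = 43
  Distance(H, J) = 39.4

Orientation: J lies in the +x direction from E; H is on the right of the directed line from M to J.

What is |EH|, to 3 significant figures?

27.6

Checks: E.y = 0.00, J.y = 0.00 ✓; |MH| = 43.00 ✓; |HJ| = 39.40 ✓.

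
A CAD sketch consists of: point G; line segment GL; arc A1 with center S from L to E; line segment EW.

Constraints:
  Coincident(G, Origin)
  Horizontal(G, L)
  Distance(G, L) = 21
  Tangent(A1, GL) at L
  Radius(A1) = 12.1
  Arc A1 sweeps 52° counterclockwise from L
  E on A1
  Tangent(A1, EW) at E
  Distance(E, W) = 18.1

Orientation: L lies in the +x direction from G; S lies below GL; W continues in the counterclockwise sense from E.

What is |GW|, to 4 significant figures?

18.92

On A1, L sits at bearing 90° from S; a 52° counterclockwise sweep puts E at bearing 142°, so E = S + 12.1·(cos 142°, sin 142°) = (11.47, -4.650). A1 meets EW tangentially, so SE is at right angles to EW, so EW runs along (−sin 142°, cos 142°); with |EW| = 18.1, W = (0.3216, -18.91). Then |GW| = |W − G| = 18.92.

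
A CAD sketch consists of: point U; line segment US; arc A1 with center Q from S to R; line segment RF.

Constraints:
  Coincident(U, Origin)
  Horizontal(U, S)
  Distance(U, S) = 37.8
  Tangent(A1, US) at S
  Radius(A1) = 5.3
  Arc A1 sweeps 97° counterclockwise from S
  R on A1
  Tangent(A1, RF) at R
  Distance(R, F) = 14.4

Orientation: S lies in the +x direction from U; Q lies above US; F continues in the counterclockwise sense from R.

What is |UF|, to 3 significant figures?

46.0

U is at the origin; US is horizontal with |US| = 37.8 and S on the +x side, so S = (37.8, 0.00). Tangency of A1 to US means the radius QS is perpendicular to US, so Q = S + (0, 5.3) = (37.8, 5.30). On A1, S sits at bearing -90° from Q; a 97° counterclockwise sweep puts R at bearing 7°, so R = Q + 5.3·(cos 7°, sin 7°) = (43.1, 5.95). A1 meets RF tangentially, so QR is at right angles to RF, so RF runs along (−sin 7°, cos 7°); with |RF| = 14.4, F = (41.3, 20.2). Then |UF| = |F − U| = 46.0.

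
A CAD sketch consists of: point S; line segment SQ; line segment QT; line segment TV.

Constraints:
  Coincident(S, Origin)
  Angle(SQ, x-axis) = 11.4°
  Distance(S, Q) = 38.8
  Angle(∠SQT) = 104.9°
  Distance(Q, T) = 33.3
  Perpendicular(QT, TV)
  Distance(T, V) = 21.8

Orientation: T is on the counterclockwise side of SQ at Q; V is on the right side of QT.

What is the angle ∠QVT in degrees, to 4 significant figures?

56.79°

S is at the origin; SQ runs at 11.4° with length 38.8, so Q = 38.8·(cos 11.4°, sin 11.4°) = (38.03, 7.669). ∠SQT = 104.9°, so QT runs at 11.4° + (180° − 104.9°) = 86.50° from the x-axis; with |QT| = 33.3, T = Q + 33.3·(cos 86.50°, sin 86.50°) = (40.07, 40.91). The perpendicularity gives TV at right angles to QT; with |TV| = 21.8 on the right of QT, V = T + 21.8·(0.9981, -0.06105) = (61.83, 39.58). Then cos ∠QVT = VQ·VT / (|VQ||VT|), giving 56.79°.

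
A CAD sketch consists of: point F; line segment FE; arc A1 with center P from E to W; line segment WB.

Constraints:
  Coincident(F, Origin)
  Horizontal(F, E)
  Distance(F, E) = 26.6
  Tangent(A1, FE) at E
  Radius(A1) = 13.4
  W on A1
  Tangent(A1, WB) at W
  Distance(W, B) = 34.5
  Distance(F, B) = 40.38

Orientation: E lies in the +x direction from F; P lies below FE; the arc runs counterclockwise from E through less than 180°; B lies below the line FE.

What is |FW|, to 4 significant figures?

16.47

F is at the origin; F and E share the same y with |FE| = 26.6 and E on the +x side, so E = (26.60, 0.000). Tangency of A1 to FE means the radius PE is perpendicular to FE, so P = E + (0, -13.4) = (26.60, -13.40). Since PW ⟂ WB (tangency), |PB| = √(13.4² + 34.5²) = 37.01 regardless of where W sits on A1. So B lies on both circle(F, 40.38) and circle(P, 37.01); the below-FE intersection is B = (1.244, -40.36). W is the foot of the tangent from B: W = (14.18, -8.377).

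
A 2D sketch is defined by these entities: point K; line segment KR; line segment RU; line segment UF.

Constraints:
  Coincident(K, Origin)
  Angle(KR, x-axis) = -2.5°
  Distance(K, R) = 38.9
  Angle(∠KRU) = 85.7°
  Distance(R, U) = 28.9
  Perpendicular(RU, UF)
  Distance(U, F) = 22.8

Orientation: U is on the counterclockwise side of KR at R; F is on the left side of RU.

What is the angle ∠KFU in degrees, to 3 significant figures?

122°

K is at the origin; KR runs at -2.5° with length 38.9, so R = 38.9·(cos -2.5°, sin -2.5°) = (38.9, -1.70). ∠KRU = 85.7°, so RU runs at -2.5° + (180° − 85.7°) = 91.8° from the x-axis; with |RU| = 28.9, U = R + 28.9·(cos 91.8°, sin 91.8°) = (38.0, 27.2). RU is perpendicular to UF; with |UF| = 22.8 on the left of RU, F = U + 22.8·(-1.00, -0.0314) = (15.2, 26.5). Then cos ∠KFU = FK·FU / (|FK||FU|), giving 122°.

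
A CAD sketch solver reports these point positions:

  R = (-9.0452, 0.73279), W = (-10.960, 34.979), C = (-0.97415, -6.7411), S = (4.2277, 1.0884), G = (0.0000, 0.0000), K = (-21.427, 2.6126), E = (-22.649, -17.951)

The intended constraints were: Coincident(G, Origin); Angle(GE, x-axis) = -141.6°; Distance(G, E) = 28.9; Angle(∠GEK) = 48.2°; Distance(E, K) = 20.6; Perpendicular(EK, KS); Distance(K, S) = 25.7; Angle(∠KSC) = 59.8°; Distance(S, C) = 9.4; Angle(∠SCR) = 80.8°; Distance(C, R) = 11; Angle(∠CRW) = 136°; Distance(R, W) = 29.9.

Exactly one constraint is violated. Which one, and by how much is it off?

Distance(R, W) = 29.9 — off by 4.40.

G = (0.00, 0.00) ✓; GE at -141.6° ✓; |GE| = 28.90 ✓; ∠GEK = 48.20° ✓; |EK| = 20.60 ✓; ∠(EK, KS) = 90.00° ✓; |KS| = 25.70 ✓; ∠KSC = 59.80° ✓; |SC| = 9.400 ✓; ∠SCR = 80.80° ✓; |CR| = 11.00 ✓; ∠CRW = 136.0° ✓; |RW| = 34.30 ✗.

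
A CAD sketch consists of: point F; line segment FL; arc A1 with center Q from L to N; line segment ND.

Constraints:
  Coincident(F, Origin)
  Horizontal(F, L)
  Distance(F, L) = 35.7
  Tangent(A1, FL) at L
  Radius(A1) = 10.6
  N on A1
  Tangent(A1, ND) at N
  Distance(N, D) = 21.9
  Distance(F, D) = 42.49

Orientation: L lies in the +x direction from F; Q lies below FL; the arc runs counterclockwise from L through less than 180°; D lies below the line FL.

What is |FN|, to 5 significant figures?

27.549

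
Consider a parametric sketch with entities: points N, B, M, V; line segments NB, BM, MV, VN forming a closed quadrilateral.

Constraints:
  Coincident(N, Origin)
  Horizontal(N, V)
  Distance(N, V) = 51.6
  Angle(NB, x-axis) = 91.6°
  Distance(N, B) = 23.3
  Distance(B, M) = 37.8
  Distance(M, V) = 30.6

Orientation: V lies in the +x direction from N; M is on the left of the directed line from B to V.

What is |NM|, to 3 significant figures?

45.7

Checks: |BM| = 37.80 ✓; |MV| = 30.60 ✓.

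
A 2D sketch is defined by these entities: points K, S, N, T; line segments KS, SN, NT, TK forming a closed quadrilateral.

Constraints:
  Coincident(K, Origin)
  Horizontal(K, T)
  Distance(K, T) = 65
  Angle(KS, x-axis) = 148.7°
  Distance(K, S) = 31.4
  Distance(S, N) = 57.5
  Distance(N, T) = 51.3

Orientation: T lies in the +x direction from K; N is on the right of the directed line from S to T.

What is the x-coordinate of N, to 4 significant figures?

17.76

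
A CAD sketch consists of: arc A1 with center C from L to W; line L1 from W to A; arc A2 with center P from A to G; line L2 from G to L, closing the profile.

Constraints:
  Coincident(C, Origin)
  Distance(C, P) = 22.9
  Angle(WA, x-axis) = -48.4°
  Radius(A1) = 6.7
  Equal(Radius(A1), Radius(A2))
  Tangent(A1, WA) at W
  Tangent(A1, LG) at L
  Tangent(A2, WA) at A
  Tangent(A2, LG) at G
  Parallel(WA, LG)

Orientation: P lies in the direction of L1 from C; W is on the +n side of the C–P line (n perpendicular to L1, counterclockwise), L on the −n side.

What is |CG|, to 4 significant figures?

23.86

Tangency of A1 to both parallel lines with radius 6.7 puts W and L at C ± 6.7·n: W = (5.010, 4.448), L = (-5.010, -4.448). Equal radii place A and G the same way about P: A = P + 6.7·n = (20.21, -12.68), G = P − 6.7·n = (10.19, -21.57). Then |CG| = |G − C| = 23.86.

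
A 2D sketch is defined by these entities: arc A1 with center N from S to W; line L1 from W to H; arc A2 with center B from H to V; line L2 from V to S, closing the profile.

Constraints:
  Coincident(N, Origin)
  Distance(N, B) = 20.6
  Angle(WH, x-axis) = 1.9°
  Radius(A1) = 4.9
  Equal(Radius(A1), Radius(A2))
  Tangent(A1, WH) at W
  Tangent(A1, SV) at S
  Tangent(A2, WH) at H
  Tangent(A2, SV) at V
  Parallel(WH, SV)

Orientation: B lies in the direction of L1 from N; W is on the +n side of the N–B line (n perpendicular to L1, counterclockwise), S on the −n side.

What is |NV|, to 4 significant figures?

21.17

The slot axis is L1's direction at 1.9°, so u = (cos 1.9°, sin 1.9°) = (0.9995, 0.03316) and n = (−sin 1.9°, cos 1.9°) = (-0.03316, 0.9995). N is at the origin and B lies 20.6 along u from N, so B = 20.6·u = (20.59, 0.6830). Tangency of A1 to both parallel lines with radius 4.9 puts W and S at N ± 4.9·n: W = (-0.1625, 4.897), S = (0.1625, -4.897). Equal radii place H and V the same way about B: H = B + 4.9·n = (20.43, 5.580), V = B − 4.9·n = (20.75, -4.214). Then |NV| = |V − N| = 21.17.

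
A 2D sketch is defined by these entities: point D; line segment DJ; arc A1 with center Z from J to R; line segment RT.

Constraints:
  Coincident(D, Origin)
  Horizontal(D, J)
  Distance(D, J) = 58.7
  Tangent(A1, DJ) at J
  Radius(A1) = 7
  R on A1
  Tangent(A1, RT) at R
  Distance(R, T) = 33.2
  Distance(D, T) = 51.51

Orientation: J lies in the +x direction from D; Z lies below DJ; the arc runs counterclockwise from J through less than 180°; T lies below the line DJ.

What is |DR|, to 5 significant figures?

52.498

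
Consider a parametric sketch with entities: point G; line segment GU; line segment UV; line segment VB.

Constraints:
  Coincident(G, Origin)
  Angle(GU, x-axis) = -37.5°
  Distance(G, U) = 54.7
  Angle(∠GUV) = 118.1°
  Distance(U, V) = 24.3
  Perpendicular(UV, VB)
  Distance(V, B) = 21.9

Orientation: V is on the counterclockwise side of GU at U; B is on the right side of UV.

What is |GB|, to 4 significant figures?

86.18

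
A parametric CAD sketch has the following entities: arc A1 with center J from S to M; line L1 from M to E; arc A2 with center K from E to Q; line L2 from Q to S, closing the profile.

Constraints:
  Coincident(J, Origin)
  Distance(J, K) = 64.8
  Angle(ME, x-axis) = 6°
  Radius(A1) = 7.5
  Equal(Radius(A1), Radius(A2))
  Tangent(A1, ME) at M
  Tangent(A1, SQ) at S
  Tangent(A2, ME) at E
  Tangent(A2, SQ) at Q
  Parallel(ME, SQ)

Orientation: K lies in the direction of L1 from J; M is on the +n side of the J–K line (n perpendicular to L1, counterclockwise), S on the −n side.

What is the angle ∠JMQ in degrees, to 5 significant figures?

76.967°

The slot axis is L1's direction at 6.0°, so u = (cos 6.0°, sin 6.0°) = (0.99452, 0.10453) and n = (−sin 6.0°, cos 6.0°) = (-0.10453, 0.99452). J is at the origin and K lies 64.8 along u from J, so K = 64.8·u = (64.445, 6.7734). Tangency of A1 to both parallel lines with radius 7.5 puts M and S at J ± 7.5·n: M = (-0.78396, 7.4589), S = (0.78396, -7.4589). Equal radii place E and Q the same way about K: E = K + 7.5·n = (63.661, 14.232), Q = K − 7.5·n = (65.229, -0.68547). Then cos ∠JMQ = MJ·MQ / (|MJ||MQ|), giving 76.967°.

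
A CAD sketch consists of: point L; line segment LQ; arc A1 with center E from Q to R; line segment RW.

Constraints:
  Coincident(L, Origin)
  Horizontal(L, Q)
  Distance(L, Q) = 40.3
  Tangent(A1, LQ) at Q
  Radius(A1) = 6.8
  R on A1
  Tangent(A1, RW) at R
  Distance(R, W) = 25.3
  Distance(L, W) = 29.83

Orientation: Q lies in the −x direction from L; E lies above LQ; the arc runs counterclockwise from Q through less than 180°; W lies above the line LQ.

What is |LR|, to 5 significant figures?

35.024

Checks: |EQ| = 6.800 ✓; |ER| = 6.800 ✓; ∠(ER, RW) = 90.00° ✓; |RW| = 25.30 ✓; |LW| = 29.83 ✓.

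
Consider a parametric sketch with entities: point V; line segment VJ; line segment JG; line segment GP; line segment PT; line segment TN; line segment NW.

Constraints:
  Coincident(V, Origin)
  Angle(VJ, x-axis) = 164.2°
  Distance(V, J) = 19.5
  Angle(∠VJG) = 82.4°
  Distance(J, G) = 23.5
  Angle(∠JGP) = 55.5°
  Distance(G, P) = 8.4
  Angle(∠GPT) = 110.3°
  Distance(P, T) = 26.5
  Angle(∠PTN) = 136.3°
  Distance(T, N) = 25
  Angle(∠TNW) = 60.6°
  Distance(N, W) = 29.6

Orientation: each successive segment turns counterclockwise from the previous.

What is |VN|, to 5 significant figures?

46.121

V is at the origin; VJ runs at 164.2° with length 19.5, so J = (-18.763, 5.3095). ∠VJG = 82.4° gives JG at -98.200° from the x-axis; with |JG| = 23.5, G = (-22.115, -17.950). ∠JGP = 55.5° gives GP at 26.300° from the x-axis; with |GP| = 8.4, P = (-14.585, -14.228). ∠GPT = 110.3° gives PT at 96.000° from the x-axis; with |PT| = 26.5, T = (-17.355, 12.126). ∠PTN = 136.3° gives TN at 139.70° from the x-axis; with |TN| = 25.0, N = (-36.421, 28.296). Then |VN| = |N − V| = 46.121.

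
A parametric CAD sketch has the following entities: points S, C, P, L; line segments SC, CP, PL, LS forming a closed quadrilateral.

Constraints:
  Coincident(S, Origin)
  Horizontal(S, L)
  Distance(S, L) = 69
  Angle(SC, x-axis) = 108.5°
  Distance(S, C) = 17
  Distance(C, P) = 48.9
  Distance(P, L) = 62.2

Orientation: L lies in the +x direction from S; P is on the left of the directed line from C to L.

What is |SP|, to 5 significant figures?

57.897

S is at the origin; S and L share the same y with |SL| = 69.0 and L in +x, so L = (69.0, 0). SC runs at 108.5° with |SC| = 17.0, so C = (-5.3942, 16.122). P is determined by |CP| = 48.9 and |PL| = 62.2 together: it lies at the intersection of circle(C, 48.9) and circle(L, 62.2). With |CL| = 76.121, the foot of the radical line on CL is 28.355 from C and the perpendicular offset is √(48.9² − 28.355²) = 39.840. Taking the left-of-CL solution: P = (30.755, 49.053).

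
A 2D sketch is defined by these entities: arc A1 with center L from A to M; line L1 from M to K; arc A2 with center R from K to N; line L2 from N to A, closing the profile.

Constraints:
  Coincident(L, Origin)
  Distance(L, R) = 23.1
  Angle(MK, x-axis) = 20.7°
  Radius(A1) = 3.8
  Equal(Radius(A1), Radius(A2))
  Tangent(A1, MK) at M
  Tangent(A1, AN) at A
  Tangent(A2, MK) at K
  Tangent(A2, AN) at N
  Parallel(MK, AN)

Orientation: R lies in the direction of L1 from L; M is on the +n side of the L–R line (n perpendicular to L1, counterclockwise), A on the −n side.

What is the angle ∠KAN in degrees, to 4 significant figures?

18.21°

Tangency of A1 to both parallel lines with radius 3.8 puts M and A at L ± 3.8·n: M = (-1.343, 3.555), A = (1.343, -3.555). Equal radii place K and N the same way about R: K = R + 3.8·n = (20.27, 11.72), N = R − 3.8·n = (22.95, 4.611). Then cos ∠KAN = AK·AN / (|AK||AN|), giving 18.21°.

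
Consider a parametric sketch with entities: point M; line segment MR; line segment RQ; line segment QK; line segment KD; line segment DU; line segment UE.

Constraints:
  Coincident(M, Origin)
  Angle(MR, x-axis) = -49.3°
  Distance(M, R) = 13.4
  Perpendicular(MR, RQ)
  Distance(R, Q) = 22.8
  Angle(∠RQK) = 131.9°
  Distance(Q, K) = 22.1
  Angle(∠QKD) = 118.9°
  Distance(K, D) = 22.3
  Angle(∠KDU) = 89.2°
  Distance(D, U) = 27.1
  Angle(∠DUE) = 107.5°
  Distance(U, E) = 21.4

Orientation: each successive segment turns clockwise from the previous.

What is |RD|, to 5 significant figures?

48.171

∠RQK = 131.9° gives QK at 172.60° from the x-axis; with |QK| = 22.1, K = (-30.463, -22.180). ∠QKD = 118.9° gives KD at 111.50° from the x-axis; with |KD| = 22.3, D = (-38.636, -1.4321). Then |RD| = |D − R| = 48.171.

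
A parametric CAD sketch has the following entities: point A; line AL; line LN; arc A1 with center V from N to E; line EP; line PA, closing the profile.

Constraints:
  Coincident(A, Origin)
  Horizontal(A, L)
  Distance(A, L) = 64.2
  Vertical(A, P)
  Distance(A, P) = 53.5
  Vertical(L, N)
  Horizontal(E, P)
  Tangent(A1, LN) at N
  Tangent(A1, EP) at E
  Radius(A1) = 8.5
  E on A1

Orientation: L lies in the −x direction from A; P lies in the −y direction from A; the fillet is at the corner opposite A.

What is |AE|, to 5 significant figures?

77.232

A is at the origin; AL is horizontal with |AL| = 64.2 and L on the −x side, so L = (-64.200, 0.0000). A and P share the same x with |AP| = 53.5 and P on the −y side, so P = (0.0000, -53.500). The virtual corner opposite A is at (-64.200, -53.500). A1 meets LN tangentially, so VN is at right angles to LN and the tangent condition forces VE to be normal to EP, with radius 8.5, so the center V sits 8.5 in from both sides at V = (-55.700, -45.000). That places the tangent points at N = (-64.200, -45.000) on LN and E = (-55.700, -53.500) on EP. Then |AE| = |E − A| = 77.232.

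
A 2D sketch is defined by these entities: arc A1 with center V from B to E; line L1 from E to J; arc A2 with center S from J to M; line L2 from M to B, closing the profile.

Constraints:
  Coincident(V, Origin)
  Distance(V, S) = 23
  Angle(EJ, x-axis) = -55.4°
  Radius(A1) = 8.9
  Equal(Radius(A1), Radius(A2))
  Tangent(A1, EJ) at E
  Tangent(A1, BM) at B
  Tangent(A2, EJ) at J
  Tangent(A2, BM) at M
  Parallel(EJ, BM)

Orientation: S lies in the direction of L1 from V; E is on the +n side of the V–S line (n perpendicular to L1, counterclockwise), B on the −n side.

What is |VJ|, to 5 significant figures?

24.662

Tangency of A1 to both parallel lines with radius 8.9 puts E and B at V ± 8.9·n: E = (7.3259, 5.0538), B = (-7.3259, -5.0538). Equal radii place J and M the same way about S: J = S + 8.9·n = (20.386, -13.878), M = S − 8.9·n = (5.7345, -23.986). Then |VJ| = |J − V| = 24.662.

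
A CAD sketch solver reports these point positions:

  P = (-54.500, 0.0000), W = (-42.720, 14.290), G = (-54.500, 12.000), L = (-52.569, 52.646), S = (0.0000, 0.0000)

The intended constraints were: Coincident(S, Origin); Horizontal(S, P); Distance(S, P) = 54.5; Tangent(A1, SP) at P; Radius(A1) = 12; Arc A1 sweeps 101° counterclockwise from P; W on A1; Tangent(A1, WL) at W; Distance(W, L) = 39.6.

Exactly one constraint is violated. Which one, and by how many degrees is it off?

Tangent(A1, WL) at W — off by 3.40°.

S = (0.00, 0.00) ✓; S.y = 0.00, P.y = 0.00 ✓; |SP| = 54.50 ✓; ∠(GP, PS) = 90.00° ✓; |GP| = 12.00 ✓; bearing(G→W) − bearing(G→P) = 101.0° ✓; |GW| = 12.00 ✓; ∠(GW, WL) = 86.60° ✗; |WL| = 39.60 ✓.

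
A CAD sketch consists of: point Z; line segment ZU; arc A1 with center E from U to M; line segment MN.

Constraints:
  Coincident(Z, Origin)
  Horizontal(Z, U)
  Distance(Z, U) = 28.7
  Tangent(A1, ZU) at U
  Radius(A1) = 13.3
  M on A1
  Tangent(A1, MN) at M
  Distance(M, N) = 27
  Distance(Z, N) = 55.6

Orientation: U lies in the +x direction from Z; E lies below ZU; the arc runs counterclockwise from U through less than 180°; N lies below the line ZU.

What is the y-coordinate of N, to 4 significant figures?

-42.55

Checks: |EM| = 13.30 ✓; ∠(EM, MN) = 90.00° ✓; |MN| = 27.00 ✓; |ZN| = 55.60 ✓.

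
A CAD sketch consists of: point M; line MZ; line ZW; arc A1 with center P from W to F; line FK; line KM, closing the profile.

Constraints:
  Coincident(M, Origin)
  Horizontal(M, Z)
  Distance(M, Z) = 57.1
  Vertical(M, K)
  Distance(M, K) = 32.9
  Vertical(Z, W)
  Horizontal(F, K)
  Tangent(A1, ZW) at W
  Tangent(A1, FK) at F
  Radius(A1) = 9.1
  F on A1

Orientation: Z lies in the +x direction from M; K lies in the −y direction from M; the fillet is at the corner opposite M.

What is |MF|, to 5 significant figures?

58.193

The virtual corner opposite M is at (57.100, -32.900). Since A1 is tangent to ZW there, PW ⟂ ZW and since A1 is tangent to FK there, PF ⟂ FK, with radius 9.1, so the center P sits 9.1 in from both sides at P = (48.000, -23.800). That places the tangent points at W = (57.100, -23.800) on ZW and F = (48.000, -32.900) on FK. Then |MF| = |F − M| = 58.193.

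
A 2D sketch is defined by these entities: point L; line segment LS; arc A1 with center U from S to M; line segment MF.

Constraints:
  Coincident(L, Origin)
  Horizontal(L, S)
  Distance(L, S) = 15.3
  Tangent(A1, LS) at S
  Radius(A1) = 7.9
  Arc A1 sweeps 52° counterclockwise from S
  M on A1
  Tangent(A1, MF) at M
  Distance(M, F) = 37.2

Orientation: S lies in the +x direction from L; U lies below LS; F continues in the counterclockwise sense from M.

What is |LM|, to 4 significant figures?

9.569

Tangency of A1 to LS means the radius US is perpendicular to LS, so U = S + (0, -7.9) = (15.30, -7.900). On A1, S sits at bearing 90° from U; a 52° counterclockwise sweep puts M at bearing 142°, so M = U + 7.9·(cos 142°, sin 142°) = (9.075, -3.036). Then |LM| = |M − L| = 9.569.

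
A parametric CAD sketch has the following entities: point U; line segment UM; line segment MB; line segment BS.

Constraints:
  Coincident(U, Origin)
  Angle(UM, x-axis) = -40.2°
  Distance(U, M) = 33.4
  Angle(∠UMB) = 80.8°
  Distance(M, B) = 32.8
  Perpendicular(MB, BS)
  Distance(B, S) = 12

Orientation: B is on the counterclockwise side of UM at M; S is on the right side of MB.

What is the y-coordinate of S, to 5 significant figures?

0.37634

∠UMB = 80.8°, so MB runs at -40.2° + (180° − 80.8°) = 59.000° from the x-axis; with |MB| = 32.8, B = M + 32.8·(cos 59.000°, sin 59.000°) = (42.404, 6.5568). MB ⟂ BS; with |BS| = 12.0 on the right of MB, S = B + 12.0·(0.85717, -0.51504) = (52.690, 0.37634). So S.y = 0.37634.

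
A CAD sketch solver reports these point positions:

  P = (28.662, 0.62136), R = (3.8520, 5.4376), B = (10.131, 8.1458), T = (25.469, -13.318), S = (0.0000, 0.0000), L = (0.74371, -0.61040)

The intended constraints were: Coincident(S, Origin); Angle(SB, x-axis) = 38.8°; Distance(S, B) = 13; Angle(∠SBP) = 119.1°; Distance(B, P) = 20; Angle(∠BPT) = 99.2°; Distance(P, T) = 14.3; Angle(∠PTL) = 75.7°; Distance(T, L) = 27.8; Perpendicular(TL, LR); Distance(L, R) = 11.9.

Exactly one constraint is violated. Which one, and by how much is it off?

Distance(L, R) = 11.9 — off by 5.10.

S = (0.00, 0.00) ✓; SB at 38.80° ✓; |SB| = 13.00 ✓; ∠SBP = 119.1° ✓; |BP| = 20.00 ✓; ∠BPT = 99.20° ✓; |PT| = 14.30 ✓; ∠PTL = 75.70° ✓; |TL| = 27.80 ✓; ∠(TL, LR) = 90.00° ✓; |LR| = 6.800 ✗.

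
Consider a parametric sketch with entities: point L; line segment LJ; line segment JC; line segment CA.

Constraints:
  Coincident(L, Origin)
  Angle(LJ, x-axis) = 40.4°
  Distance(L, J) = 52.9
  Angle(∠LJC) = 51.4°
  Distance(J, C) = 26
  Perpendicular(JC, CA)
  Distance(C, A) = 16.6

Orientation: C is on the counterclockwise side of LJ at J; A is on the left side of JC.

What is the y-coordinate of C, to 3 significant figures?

39.2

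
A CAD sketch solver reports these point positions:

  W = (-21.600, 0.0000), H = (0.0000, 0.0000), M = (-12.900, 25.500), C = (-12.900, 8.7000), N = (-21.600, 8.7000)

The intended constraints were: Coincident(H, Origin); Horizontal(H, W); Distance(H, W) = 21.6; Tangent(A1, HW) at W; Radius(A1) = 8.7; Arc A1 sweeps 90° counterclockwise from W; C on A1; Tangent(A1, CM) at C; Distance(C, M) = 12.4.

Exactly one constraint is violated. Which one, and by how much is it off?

Distance(C, M) = 12.4 — off by 4.40.

H = (0.00, 0.00) ✓; H.y = 0.00, W.y = 0.00 ✓; |HW| = 21.60 ✓; ∠(NW, WH) = 90.00° ✓; |NW| = 8.700 ✓; bearing(N→C) − bearing(N→W) = 90.00° ✓; |NC| = 8.700 ✓; ∠(NC, CM) = 90.00° ✓; |CM| = 16.80 ✗.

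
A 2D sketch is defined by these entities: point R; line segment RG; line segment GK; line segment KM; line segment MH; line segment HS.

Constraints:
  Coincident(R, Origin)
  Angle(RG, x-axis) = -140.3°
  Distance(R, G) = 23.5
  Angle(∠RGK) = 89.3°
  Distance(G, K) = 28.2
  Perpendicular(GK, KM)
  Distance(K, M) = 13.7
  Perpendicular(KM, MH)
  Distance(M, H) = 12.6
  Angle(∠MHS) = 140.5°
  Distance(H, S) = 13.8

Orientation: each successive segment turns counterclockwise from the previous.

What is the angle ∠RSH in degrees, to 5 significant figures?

64.596°

R is at the origin; RG runs at -140.3° with length 23.5, so G = (-18.081, -15.011). ∠RGK = 89.3° gives GK at -49.600° from the x-axis; with |GK| = 28.2, K = (0.19609, -36.486). GK ⟂ KM, so KM runs at 40.400°; with |KM| = 13.7, M = (10.629, -27.607). KM ⟂ MH, so MH runs at 130.40°; with |MH| = 12.6, H = (2.4629, -18.012). ∠MHS = 140.5° gives HS at 169.90° from the x-axis; with |HS| = 13.8, S = (-11.123, -15.592). Then cos ∠RSH = SR·SH / (|SR||SH|), giving 64.596°.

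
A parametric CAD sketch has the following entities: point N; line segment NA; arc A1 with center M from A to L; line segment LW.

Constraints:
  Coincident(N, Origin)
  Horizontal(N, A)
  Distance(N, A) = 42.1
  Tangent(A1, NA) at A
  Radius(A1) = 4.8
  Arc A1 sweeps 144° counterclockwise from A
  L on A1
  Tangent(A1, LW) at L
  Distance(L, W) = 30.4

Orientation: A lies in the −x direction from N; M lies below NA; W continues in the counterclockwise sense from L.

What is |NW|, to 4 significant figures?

33.44

N is at the origin; N and A share the same y with |NA| = 42.1 and A on the −x side, so A = (-42.10, 0.000). Tangency of A1 to NA means the radius MA is perpendicular to NA, so M = A + (0, -4.8) = (-42.10, -4.800). On A1, A sits at bearing 90° from M; a 144° counterclockwise sweep puts L at bearing 234°, so L = M + 4.8·(cos 234°, sin 234°) = (-44.92, -8.683). Since A1 is tangent to LW there, ML ⟂ LW, so LW runs along (−sin 234°, cos 234°); with |LW| = 30.4, W = (-20.33, -26.55). Then |NW| = |W − N| = 33.44.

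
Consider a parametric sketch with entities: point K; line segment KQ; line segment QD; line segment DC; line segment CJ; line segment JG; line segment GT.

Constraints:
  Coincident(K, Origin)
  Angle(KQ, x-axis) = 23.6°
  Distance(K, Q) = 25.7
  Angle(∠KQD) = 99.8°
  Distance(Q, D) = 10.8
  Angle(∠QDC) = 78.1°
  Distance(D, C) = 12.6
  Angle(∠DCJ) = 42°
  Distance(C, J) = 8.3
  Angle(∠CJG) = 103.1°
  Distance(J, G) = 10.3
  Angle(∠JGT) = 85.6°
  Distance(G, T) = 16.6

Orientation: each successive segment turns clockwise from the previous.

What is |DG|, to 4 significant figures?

2.044

K is at the origin; KQ runs at 23.6° with length 25.7, so Q = (23.55, 10.29). ∠KQD = 99.8° gives QD at -56.60° from the x-axis; with |QD| = 10.8, D = (29.50, 1.273). ∠QDC = 78.1° gives DC at -158.5° from the x-axis; with |DC| = 12.6, C = (17.77, -3.345). ∠DCJ = 42.0° gives CJ at 63.50° from the x-axis; with |CJ| = 8.3, J = (21.48, 4.083). ∠CJG = 103.1° gives JG at -13.40° from the x-axis; with |JG| = 10.3, G = (31.50, 1.696). Then |DG| = |G − D| = 2.044.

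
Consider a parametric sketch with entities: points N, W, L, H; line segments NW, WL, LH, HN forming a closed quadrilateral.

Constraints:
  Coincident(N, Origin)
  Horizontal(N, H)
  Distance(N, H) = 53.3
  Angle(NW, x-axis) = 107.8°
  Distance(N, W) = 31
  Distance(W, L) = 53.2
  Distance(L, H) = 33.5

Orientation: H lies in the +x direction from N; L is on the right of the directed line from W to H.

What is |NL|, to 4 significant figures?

25.96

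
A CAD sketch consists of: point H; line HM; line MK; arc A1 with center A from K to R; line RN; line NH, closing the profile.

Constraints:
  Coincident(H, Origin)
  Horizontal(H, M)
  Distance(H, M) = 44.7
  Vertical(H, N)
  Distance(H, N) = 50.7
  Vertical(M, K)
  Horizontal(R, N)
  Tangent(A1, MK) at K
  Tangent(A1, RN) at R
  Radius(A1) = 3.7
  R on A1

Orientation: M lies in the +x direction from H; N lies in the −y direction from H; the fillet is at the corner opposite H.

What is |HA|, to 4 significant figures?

62.37

H is at the origin; HM is horizontal with |HM| = 44.7 and M on the +x side, so M = (44.70, 0.000). H and N share the same x with |HN| = 50.7 and N on the −y side, so N = (0.000, -50.70). The virtual corner opposite H is at (44.70, -50.70). The tangent condition forces AK to be normal to MK and A1 meets RN tangentially, so AR is at right angles to RN, with radius 3.7, so the center A sits 3.7 in from both sides at A = (41.00, -47.00). Then |HA| = |A − H| = 62.37.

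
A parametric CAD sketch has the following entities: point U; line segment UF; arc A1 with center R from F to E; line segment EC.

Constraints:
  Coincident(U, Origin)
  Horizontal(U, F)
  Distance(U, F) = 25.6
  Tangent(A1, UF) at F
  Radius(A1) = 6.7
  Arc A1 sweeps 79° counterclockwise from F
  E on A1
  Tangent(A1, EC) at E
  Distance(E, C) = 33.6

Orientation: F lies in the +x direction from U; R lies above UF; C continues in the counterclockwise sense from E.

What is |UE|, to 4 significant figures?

32.63

U is at the origin; U and F share the same y with |UF| = 25.6 and F on the +x side, so F = (25.60, 0.000). Since A1 is tangent to UF there, RF ⟂ UF, so R = F + (0, 6.7) = (25.60, 6.700). On A1, F sits at bearing -90° from R; a 79° counterclockwise sweep puts E at bearing -11°, so E = R + 6.7·(cos -11°, sin -11°) = (32.18, 5.422). Then |UE| = |E − U| = 32.63.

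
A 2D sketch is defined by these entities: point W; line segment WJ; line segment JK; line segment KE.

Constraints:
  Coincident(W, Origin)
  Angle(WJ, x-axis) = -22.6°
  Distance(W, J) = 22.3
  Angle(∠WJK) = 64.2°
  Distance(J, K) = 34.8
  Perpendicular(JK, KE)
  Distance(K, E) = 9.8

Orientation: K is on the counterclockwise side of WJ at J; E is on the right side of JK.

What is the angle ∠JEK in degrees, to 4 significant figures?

74.27°

W is at the origin; WJ runs at -22.6° with length 22.3, so J = 22.3·(cos -22.6°, sin -22.6°) = (20.59, -8.570). ∠WJK = 64.2°, so JK runs at -22.6° + (180° − 64.2°) = 93.20° from the x-axis; with |JK| = 34.8, K = J + 34.8·(cos 93.20°, sin 93.20°) = (18.64, 26.18). JK ⟂ KE; with |KE| = 9.8 on the right of JK, E = K + 9.8·(0.9984, 0.05582) = (28.43, 26.72). Then cos ∠JEK = EJ·EK / (|EJ||EK|), giving 74.27°.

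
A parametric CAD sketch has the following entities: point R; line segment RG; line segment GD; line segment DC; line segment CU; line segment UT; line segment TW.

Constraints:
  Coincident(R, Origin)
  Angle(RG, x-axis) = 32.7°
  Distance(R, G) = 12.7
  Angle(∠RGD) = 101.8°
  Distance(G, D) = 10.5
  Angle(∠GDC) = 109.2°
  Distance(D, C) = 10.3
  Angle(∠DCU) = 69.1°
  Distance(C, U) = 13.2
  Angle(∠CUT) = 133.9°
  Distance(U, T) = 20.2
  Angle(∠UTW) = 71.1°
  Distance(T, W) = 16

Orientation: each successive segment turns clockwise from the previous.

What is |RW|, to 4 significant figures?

24.79

R is at the origin; RG runs at 32.7° with length 12.7, so G = (10.69, 6.861). ∠RGD = 101.8° gives GD at -45.50° from the x-axis; with |GD| = 10.5, D = (18.05, -0.6281). ∠GDC = 109.2° gives DC at -116.3° from the x-axis; with |DC| = 10.3, C = (13.48, -9.862). ∠DCU = 69.1° gives CU at 132.8° from the x-axis; with |CU| = 13.2, U = (4.514, -0.1767). ∠CUT = 133.9° gives UT at 86.70° from the x-axis; with |UT| = 20.2, T = (5.677, 19.99). ∠UTW = 71.1° gives TW at -22.20° from the x-axis; with |TW| = 16.0, W = (20.49, 13.94). Then |RW| = |W − R| = 24.79.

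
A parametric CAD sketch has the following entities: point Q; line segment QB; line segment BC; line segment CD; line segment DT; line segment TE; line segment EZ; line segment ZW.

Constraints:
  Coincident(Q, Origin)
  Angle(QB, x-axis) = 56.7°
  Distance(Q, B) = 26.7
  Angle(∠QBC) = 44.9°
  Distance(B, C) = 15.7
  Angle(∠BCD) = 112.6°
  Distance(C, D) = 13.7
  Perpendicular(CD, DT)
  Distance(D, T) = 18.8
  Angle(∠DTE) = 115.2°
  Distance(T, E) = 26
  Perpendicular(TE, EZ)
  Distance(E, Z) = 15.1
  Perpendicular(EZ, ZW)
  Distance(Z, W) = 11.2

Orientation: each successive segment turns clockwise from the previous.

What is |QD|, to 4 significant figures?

6.530

Q is at the origin; QB runs at 56.7° with length 26.7, so B = (14.66, 22.32). ∠QBC = 44.9° gives BC at -78.40° from the x-axis; with |BC| = 15.7, C = (17.82, 6.937). ∠BCD = 112.6° gives CD at -145.8° from the x-axis; with |CD| = 13.7, D = (6.485, -0.7638). Then |QD| = |D − Q| = 6.530.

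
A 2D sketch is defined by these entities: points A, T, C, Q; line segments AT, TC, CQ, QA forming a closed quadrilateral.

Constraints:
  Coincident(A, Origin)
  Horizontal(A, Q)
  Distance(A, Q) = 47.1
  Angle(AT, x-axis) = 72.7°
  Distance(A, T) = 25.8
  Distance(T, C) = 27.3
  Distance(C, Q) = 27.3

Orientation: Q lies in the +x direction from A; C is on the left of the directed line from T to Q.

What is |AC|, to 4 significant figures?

42.68

Checks: A = (0.00, 0.00) ✓; |TC| = 27.30 ✓; |CQ| = 27.30 ✓.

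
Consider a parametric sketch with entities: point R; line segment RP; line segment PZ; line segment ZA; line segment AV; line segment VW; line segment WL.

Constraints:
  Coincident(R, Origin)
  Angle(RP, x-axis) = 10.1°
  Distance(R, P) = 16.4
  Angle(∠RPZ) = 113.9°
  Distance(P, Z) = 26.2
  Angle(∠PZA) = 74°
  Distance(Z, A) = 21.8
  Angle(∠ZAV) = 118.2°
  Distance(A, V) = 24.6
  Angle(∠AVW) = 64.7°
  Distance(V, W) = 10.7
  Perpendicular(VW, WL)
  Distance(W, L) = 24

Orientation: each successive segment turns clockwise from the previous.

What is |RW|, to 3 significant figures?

5.27

∠ZAV = 118.2° gives AV at 136° from the x-axis; with |AV| = 24.6, V = (-7.69, -8.55). ∠AVW = 64.7° gives VW at 20.9° from the x-axis; with |VW| = 10.7, W = (2.30, -4.74). Then |RW| = |W − R| = 5.27.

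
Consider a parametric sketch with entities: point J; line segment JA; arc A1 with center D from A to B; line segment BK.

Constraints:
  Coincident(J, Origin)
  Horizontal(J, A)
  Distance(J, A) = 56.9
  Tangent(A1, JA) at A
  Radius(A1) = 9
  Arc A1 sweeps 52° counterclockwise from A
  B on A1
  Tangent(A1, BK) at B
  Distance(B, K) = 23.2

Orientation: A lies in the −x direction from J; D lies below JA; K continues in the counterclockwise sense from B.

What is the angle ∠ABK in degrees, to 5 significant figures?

154.00°

J is at the origin; JA is horizontal with |JA| = 56.9 and A on the −x side, so A = (-56.900, 0.0000). Tangency of A1 to JA means the radius DA is perpendicular to JA, so D = A + (0, -9) = (-56.900, -9.0000). On A1, A sits at bearing 90° from D; a 52° counterclockwise sweep puts B at bearing 142°, so B = D + 9.0·(cos 142°, sin 142°) = (-63.992, -3.4590). The tangent condition forces DB to be normal to BK, so BK runs along (−sin 142°, cos 142°); with |BK| = 23.2, K = (-78.275, -21.741). Then cos ∠ABK = BA·BK / (|BA||BK|), giving 154.00°.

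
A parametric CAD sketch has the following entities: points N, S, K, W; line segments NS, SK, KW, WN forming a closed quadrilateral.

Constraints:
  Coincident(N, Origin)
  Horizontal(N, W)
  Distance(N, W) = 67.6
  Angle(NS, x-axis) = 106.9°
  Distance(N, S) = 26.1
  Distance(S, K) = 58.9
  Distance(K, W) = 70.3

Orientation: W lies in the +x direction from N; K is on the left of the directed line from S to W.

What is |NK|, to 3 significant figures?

73.4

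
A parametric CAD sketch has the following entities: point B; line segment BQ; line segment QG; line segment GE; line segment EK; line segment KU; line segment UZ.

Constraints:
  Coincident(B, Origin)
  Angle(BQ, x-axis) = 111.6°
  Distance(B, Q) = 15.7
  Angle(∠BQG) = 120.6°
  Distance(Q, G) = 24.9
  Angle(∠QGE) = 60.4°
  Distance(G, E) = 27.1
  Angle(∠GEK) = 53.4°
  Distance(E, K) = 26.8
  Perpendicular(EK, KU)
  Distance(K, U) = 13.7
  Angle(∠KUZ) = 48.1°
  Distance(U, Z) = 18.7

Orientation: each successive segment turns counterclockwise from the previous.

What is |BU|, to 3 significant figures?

29.2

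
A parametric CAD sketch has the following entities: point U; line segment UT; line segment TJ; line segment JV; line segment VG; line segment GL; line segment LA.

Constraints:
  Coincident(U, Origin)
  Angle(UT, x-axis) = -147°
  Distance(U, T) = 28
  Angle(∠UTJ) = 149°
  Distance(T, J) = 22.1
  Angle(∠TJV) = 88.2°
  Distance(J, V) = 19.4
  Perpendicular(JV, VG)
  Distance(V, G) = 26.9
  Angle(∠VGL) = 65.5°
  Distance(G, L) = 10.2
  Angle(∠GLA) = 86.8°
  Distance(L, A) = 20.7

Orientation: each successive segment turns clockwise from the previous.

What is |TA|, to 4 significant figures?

26.03

U is at the origin; UT runs at -147.0° with length 28.0, so T = (-23.48, -15.25). ∠UTJ = 149.0° gives TJ at -178.0° from the x-axis; with |TJ| = 22.1, J = (-45.57, -16.02). ∠TJV = 88.2° gives JV at 90.20° from the x-axis; with |JV| = 19.4, V = (-45.64, 3.379). JV ⟂ VG, so VG runs at 0.2000°; with |VG| = 26.9, G = (-18.74, 3.473). ∠VGL = 65.5° gives GL at -114.3° from the x-axis; with |GL| = 10.2, L = (-22.93, -5.824). ∠GLA = 86.8° gives LA at 152.5° from the x-axis; with |LA| = 20.7, A = (-41.30, 3.734). Then |TA| = |A − T| = 26.03.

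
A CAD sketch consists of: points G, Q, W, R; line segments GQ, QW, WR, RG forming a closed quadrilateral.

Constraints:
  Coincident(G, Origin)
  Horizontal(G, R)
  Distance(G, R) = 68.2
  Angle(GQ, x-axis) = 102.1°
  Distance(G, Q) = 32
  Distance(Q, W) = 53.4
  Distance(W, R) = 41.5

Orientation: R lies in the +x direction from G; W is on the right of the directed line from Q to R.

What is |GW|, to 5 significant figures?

29.363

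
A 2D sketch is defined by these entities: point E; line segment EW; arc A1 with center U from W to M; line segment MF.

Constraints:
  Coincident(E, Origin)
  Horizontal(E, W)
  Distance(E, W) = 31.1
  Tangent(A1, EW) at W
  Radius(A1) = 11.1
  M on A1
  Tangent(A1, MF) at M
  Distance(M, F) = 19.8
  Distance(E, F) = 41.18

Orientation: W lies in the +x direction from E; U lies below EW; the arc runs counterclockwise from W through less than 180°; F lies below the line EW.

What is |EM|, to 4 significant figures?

24.43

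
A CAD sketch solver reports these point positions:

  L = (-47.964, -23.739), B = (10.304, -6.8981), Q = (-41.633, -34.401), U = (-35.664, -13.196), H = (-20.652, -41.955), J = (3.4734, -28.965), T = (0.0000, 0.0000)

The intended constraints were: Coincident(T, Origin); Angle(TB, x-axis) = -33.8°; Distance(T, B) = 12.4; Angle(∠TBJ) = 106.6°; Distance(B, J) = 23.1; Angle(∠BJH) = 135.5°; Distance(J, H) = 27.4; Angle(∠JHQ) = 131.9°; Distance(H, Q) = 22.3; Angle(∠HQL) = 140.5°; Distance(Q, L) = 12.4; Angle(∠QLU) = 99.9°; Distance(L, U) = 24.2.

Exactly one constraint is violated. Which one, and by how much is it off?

Distance(L, U) = 24.2 — off by 8.00.

T = (0.00, 0.00) ✓; TB at -33.80° ✓; |TB| = 12.40 ✓; ∠TBJ = 106.6° ✓; |BJ| = 23.10 ✓; ∠BJH = 135.5° ✓; |JH| = 27.40 ✓; ∠JHQ = 131.9° ✓; |HQ| = 22.30 ✓; ∠HQL = 140.5° ✓; |QL| = 12.40 ✓; ∠QLU = 99.90° ✓; |LU| = 16.20 ✗.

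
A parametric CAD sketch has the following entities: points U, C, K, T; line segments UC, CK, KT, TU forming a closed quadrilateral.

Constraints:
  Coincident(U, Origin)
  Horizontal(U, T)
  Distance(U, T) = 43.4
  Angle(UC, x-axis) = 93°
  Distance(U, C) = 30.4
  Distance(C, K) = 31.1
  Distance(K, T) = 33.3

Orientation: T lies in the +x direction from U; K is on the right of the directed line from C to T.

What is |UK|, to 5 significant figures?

10.255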